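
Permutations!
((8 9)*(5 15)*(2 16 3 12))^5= ((2 16 3 12)(5 15)(8 9))^5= (2 16 3 12)(5 15)(8 9)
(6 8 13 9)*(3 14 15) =(3 14 15)(6 8 13 9) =[0, 1, 2, 14, 4, 5, 8, 7, 13, 6, 10, 11, 12, 9, 15, 3]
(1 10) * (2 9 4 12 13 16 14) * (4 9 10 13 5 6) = (1 13 16 14 2 10)(4 12 5 6) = [0, 13, 10, 3, 12, 6, 4, 7, 8, 9, 1, 11, 5, 16, 2, 15, 14]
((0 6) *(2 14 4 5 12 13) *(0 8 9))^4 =(2 12 4)(5 14 13)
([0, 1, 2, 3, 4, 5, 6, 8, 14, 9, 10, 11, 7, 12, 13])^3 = (7 13 8 12 14)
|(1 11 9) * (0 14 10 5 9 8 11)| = 6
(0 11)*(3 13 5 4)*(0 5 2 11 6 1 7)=[6, 7, 11, 13, 3, 4, 1, 0, 8, 9, 10, 5, 12, 2]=(0 6 1 7)(2 11 5 4 3 13)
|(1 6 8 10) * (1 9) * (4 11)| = |(1 6 8 10 9)(4 11)| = 10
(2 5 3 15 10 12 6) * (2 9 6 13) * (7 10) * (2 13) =(2 5 3 15 7 10 12)(6 9) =[0, 1, 5, 15, 4, 3, 9, 10, 8, 6, 12, 11, 2, 13, 14, 7]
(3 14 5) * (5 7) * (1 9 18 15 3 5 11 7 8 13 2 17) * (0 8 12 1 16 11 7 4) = (0 8 13 2 17 16 11 4)(1 9 18 15 3 14 12) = [8, 9, 17, 14, 0, 5, 6, 7, 13, 18, 10, 4, 1, 2, 12, 3, 11, 16, 15]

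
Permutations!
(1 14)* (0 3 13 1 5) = (0 3 13 1 14 5) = [3, 14, 2, 13, 4, 0, 6, 7, 8, 9, 10, 11, 12, 1, 5]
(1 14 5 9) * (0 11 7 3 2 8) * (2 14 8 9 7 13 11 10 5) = (0 10 5 7 3 14 2 9 1 8)(11 13) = [10, 8, 9, 14, 4, 7, 6, 3, 0, 1, 5, 13, 12, 11, 2]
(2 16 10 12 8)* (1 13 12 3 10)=(1 13 12 8 2 16)(3 10)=[0, 13, 16, 10, 4, 5, 6, 7, 2, 9, 3, 11, 8, 12, 14, 15, 1]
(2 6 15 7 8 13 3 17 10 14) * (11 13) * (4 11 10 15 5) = (2 6 5 4 11 13 3 17 15 7 8 10 14) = [0, 1, 6, 17, 11, 4, 5, 8, 10, 9, 14, 13, 12, 3, 2, 7, 16, 15]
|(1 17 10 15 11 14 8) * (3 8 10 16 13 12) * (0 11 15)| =28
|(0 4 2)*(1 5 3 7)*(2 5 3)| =|(0 4 5 2)(1 3 7)| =12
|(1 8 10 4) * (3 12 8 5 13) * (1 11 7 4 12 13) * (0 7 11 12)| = 6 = |(0 7 4 12 8 10)(1 5)(3 13)|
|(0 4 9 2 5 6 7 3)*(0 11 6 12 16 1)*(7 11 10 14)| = 8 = |(0 4 9 2 5 12 16 1)(3 10 14 7)(6 11)|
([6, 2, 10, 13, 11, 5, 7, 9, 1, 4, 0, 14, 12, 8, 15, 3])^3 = [9, 0, 6, 1, 15, 5, 4, 11, 10, 14, 7, 3, 12, 2, 13, 8]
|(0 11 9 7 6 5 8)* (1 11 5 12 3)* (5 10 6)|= |(0 10 6 12 3 1 11 9 7 5 8)|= 11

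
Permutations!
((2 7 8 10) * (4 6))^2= (2 8)(7 10)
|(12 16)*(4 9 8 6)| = 4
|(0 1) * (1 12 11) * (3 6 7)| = |(0 12 11 1)(3 6 7)| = 12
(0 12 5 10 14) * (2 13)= (0 12 5 10 14)(2 13)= [12, 1, 13, 3, 4, 10, 6, 7, 8, 9, 14, 11, 5, 2, 0]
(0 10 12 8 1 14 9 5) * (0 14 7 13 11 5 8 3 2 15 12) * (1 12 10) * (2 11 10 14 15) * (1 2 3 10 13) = [2, 7, 3, 11, 4, 15, 6, 1, 12, 8, 0, 5, 10, 13, 9, 14] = (0 2 3 11 5 15 14 9 8 12 10)(1 7)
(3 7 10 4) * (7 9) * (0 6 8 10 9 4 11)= (0 6 8 10 11)(3 4)(7 9)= [6, 1, 2, 4, 3, 5, 8, 9, 10, 7, 11, 0]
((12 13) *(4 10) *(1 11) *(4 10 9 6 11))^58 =(13)(1 6 4 11 9)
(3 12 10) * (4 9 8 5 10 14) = (3 12 14 4 9 8 5 10) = [0, 1, 2, 12, 9, 10, 6, 7, 5, 8, 3, 11, 14, 13, 4]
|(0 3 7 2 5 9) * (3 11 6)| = 8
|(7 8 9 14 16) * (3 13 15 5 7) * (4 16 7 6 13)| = 12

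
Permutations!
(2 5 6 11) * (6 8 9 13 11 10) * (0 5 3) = (0 5 8 9 13 11 2 3)(6 10) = [5, 1, 3, 0, 4, 8, 10, 7, 9, 13, 6, 2, 12, 11]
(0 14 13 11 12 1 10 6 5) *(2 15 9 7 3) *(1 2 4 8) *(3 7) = (0 14 13 11 12 2 15 9 3 4 8 1 10 6 5) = [14, 10, 15, 4, 8, 0, 5, 7, 1, 3, 6, 12, 2, 11, 13, 9]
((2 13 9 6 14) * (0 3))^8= (2 6 13 14 9)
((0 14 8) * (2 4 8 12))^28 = ((0 14 12 2 4 8))^28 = (0 4 12)(2 14 8)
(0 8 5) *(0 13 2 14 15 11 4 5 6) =[8, 1, 14, 3, 5, 13, 0, 7, 6, 9, 10, 4, 12, 2, 15, 11] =(0 8 6)(2 14 15 11 4 5 13)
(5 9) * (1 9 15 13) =(1 9 5 15 13) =[0, 9, 2, 3, 4, 15, 6, 7, 8, 5, 10, 11, 12, 1, 14, 13]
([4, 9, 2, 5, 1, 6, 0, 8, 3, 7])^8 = (0 6 5 3 8 7 9 1 4)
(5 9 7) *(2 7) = (2 7 5 9) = [0, 1, 7, 3, 4, 9, 6, 5, 8, 2]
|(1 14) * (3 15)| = |(1 14)(3 15)| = 2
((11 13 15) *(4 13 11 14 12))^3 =(4 14 13 12 15) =((4 13 15 14 12))^3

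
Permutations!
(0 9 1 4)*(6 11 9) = (0 6 11 9 1 4) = [6, 4, 2, 3, 0, 5, 11, 7, 8, 1, 10, 9]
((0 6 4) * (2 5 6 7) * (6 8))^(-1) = ((0 7 2 5 8 6 4))^(-1) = (0 4 6 8 5 2 7)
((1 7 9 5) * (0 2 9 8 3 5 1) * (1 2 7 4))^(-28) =(9)(0 8 5 7 3)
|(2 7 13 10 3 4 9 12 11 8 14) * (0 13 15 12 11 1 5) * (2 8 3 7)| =|(0 13 10 7 15 12 1 5)(3 4 9 11)(8 14)| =8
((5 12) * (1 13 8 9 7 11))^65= (1 11 7 9 8 13)(5 12)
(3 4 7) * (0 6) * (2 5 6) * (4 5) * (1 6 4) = (0 2 1 6)(3 5 4 7) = [2, 6, 1, 5, 7, 4, 0, 3]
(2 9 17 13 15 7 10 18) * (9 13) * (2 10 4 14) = (2 13 15 7 4 14)(9 17)(10 18) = [0, 1, 13, 3, 14, 5, 6, 4, 8, 17, 18, 11, 12, 15, 2, 7, 16, 9, 10]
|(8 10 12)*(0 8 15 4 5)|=7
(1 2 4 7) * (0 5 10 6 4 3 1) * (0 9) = (0 5 10 6 4 7 9)(1 2 3) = [5, 2, 3, 1, 7, 10, 4, 9, 8, 0, 6]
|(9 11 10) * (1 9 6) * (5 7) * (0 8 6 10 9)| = 4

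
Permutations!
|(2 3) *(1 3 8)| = 4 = |(1 3 2 8)|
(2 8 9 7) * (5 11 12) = (2 8 9 7)(5 11 12) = [0, 1, 8, 3, 4, 11, 6, 2, 9, 7, 10, 12, 5]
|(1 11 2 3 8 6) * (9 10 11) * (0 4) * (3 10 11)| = |(0 4)(1 9 11 2 10 3 8 6)| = 8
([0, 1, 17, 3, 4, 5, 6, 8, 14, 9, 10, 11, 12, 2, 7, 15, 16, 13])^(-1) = [0, 1, 13, 3, 4, 5, 6, 14, 7, 9, 10, 11, 12, 17, 8, 15, 16, 2]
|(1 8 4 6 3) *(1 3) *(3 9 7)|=12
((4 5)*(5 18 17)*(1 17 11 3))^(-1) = (1 3 11 18 4 5 17)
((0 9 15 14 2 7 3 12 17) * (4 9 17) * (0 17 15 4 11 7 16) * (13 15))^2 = (17)(0 15 2)(3 11)(7 12)(13 14 16)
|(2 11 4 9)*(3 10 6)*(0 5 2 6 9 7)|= 12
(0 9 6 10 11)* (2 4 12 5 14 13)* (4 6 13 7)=(0 9 13 2 6 10 11)(4 12 5 14 7)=[9, 1, 6, 3, 12, 14, 10, 4, 8, 13, 11, 0, 5, 2, 7]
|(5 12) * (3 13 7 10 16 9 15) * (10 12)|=9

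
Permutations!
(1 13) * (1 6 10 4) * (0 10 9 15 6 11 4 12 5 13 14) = [10, 14, 2, 3, 1, 13, 9, 7, 8, 15, 12, 4, 5, 11, 0, 6] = (0 10 12 5 13 11 4 1 14)(6 9 15)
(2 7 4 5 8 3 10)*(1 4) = (1 4 5 8 3 10 2 7) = [0, 4, 7, 10, 5, 8, 6, 1, 3, 9, 2]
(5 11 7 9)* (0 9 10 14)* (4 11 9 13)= (0 13 4 11 7 10 14)(5 9)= [13, 1, 2, 3, 11, 9, 6, 10, 8, 5, 14, 7, 12, 4, 0]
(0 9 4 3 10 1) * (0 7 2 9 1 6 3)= (0 1 7 2 9 4)(3 10 6)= [1, 7, 9, 10, 0, 5, 3, 2, 8, 4, 6]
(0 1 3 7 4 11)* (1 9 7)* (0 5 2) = (0 9 7 4 11 5 2)(1 3) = [9, 3, 0, 1, 11, 2, 6, 4, 8, 7, 10, 5]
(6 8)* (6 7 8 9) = [0, 1, 2, 3, 4, 5, 9, 8, 7, 6] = (6 9)(7 8)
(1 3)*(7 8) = (1 3)(7 8) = [0, 3, 2, 1, 4, 5, 6, 8, 7]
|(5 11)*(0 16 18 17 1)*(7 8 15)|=30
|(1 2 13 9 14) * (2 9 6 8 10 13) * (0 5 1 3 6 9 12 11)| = |(0 5 1 12 11)(3 6 8 10 13 9 14)| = 35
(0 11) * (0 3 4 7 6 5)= [11, 1, 2, 4, 7, 0, 5, 6, 8, 9, 10, 3]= (0 11 3 4 7 6 5)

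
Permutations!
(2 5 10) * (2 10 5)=(10)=[0, 1, 2, 3, 4, 5, 6, 7, 8, 9, 10]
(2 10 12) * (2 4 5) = (2 10 12 4 5) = [0, 1, 10, 3, 5, 2, 6, 7, 8, 9, 12, 11, 4]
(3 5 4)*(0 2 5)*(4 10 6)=[2, 1, 5, 0, 3, 10, 4, 7, 8, 9, 6]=(0 2 5 10 6 4 3)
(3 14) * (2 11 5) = (2 11 5)(3 14) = [0, 1, 11, 14, 4, 2, 6, 7, 8, 9, 10, 5, 12, 13, 3]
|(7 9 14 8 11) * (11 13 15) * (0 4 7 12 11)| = 8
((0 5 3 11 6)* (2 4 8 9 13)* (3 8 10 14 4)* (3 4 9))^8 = (0 8 11)(2 10 9)(3 6 5)(4 14 13)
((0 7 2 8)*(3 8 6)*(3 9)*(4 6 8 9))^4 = (9)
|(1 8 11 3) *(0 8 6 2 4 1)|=|(0 8 11 3)(1 6 2 4)|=4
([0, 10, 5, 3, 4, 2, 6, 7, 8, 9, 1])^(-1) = (1 10)(2 5)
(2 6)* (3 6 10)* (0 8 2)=[8, 1, 10, 6, 4, 5, 0, 7, 2, 9, 3]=(0 8 2 10 3 6)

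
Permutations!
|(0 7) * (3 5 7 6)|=5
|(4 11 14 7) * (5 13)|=|(4 11 14 7)(5 13)|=4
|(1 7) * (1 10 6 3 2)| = 6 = |(1 7 10 6 3 2)|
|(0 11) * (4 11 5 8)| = 5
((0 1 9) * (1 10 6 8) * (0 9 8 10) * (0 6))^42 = (10)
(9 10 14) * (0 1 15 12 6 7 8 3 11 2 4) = (0 1 15 12 6 7 8 3 11 2 4)(9 10 14) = [1, 15, 4, 11, 0, 5, 7, 8, 3, 10, 14, 2, 6, 13, 9, 12]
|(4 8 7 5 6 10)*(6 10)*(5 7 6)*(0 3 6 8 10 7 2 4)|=8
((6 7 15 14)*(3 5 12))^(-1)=(3 12 5)(6 14 15 7)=((3 5 12)(6 7 15 14))^(-1)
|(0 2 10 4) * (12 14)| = |(0 2 10 4)(12 14)| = 4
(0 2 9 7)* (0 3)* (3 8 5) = (0 2 9 7 8 5 3) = [2, 1, 9, 0, 4, 3, 6, 8, 5, 7]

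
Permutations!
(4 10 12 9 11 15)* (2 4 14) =(2 4 10 12 9 11 15 14) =[0, 1, 4, 3, 10, 5, 6, 7, 8, 11, 12, 15, 9, 13, 2, 14]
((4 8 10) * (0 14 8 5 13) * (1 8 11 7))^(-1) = (0 13 5 4 10 8 1 7 11 14) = ((0 14 11 7 1 8 10 4 5 13))^(-1)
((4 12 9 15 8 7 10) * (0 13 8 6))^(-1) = (0 6 15 9 12 4 10 7 8 13)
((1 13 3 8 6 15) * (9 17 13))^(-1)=((1 9 17 13 3 8 6 15))^(-1)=(1 15 6 8 3 13 17 9)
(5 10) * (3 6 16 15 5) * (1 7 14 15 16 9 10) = (16)(1 7 14 15 5)(3 6 9 10) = [0, 7, 2, 6, 4, 1, 9, 14, 8, 10, 3, 11, 12, 13, 15, 5, 16]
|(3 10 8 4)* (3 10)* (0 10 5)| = 5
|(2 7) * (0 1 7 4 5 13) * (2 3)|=8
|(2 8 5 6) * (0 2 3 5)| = |(0 2 8)(3 5 6)| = 3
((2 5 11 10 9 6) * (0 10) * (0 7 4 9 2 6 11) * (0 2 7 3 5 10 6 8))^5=((0 6 8)(2 10 7 4 9 11 3 5))^5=(0 8 6)(2 11 7 5 9 10 3 4)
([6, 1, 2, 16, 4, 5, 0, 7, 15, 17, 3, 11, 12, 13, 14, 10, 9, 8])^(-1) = (0 6)(3 10 15 8 17 9 16)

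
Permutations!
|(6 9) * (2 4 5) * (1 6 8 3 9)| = 6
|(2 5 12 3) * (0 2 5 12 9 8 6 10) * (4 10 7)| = 11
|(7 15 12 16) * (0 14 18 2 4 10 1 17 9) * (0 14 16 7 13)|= 24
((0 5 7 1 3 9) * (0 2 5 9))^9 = (0 2 7 3 9 5 1)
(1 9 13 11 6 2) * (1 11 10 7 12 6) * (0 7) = (0 7 12 6 2 11 1 9 13 10) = [7, 9, 11, 3, 4, 5, 2, 12, 8, 13, 0, 1, 6, 10]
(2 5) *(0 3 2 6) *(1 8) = (0 3 2 5 6)(1 8) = [3, 8, 5, 2, 4, 6, 0, 7, 1]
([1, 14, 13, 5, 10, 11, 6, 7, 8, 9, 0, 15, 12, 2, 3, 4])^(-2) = [4, 10, 2, 1, 11, 14, 6, 7, 8, 9, 15, 3, 12, 13, 0, 5]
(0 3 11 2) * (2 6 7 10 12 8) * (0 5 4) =(0 3 11 6 7 10 12 8 2 5 4) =[3, 1, 5, 11, 0, 4, 7, 10, 2, 9, 12, 6, 8]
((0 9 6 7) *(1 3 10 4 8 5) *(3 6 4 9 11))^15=(0 9 1 11 4 6 3 8 7 10 5)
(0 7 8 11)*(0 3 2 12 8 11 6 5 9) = (0 7 11 3 2 12 8 6 5 9) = [7, 1, 12, 2, 4, 9, 5, 11, 6, 0, 10, 3, 8]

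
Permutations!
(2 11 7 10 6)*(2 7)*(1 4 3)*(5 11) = [0, 4, 5, 1, 3, 11, 7, 10, 8, 9, 6, 2] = (1 4 3)(2 5 11)(6 7 10)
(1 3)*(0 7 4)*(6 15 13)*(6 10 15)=(0 7 4)(1 3)(10 15 13)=[7, 3, 2, 1, 0, 5, 6, 4, 8, 9, 15, 11, 12, 10, 14, 13]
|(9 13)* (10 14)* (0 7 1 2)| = 4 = |(0 7 1 2)(9 13)(10 14)|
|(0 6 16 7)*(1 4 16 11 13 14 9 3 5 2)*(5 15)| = 14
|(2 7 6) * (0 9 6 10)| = |(0 9 6 2 7 10)| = 6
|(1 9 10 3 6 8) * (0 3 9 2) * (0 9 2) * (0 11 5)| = 21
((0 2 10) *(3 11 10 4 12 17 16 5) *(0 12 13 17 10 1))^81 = (0 2 4 13 17 16 5 3 11 1)(10 12)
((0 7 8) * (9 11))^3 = (9 11)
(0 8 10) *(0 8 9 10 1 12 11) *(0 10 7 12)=(0 9 7 12 11 10 8 1)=[9, 0, 2, 3, 4, 5, 6, 12, 1, 7, 8, 10, 11]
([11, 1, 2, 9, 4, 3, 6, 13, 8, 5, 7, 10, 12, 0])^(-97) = [7, 1, 2, 5, 4, 9, 6, 11, 8, 3, 0, 13, 12, 10]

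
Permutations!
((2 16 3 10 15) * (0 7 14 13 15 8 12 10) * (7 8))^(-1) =(0 3 16 2 15 13 14 7 10 12 8)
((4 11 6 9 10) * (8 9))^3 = ((4 11 6 8 9 10))^3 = (4 8)(6 10)(9 11)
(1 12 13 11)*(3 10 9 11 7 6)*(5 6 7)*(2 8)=(1 12 13 5 6 3 10 9 11)(2 8)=[0, 12, 8, 10, 4, 6, 3, 7, 2, 11, 9, 1, 13, 5]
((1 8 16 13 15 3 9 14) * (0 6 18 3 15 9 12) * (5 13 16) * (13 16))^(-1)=(0 12 3 18 6)(1 14 9 13 16 5 8)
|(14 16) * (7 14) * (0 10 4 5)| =|(0 10 4 5)(7 14 16)| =12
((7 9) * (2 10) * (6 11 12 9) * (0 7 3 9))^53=(0 11 7 12 6)(2 10)(3 9)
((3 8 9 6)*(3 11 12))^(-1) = (3 12 11 6 9 8)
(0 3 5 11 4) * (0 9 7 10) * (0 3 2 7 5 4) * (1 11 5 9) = (0 2 7 10 3 4 1 11) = [2, 11, 7, 4, 1, 5, 6, 10, 8, 9, 3, 0]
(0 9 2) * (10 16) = (0 9 2)(10 16) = [9, 1, 0, 3, 4, 5, 6, 7, 8, 2, 16, 11, 12, 13, 14, 15, 10]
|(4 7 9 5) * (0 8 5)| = |(0 8 5 4 7 9)| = 6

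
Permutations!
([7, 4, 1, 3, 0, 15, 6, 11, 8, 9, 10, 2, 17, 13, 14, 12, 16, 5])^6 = (5 12)(15 17)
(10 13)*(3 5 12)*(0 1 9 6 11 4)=(0 1 9 6 11 4)(3 5 12)(10 13)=[1, 9, 2, 5, 0, 12, 11, 7, 8, 6, 13, 4, 3, 10]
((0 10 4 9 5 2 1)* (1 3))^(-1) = (0 1 3 2 5 9 4 10)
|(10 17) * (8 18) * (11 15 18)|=|(8 11 15 18)(10 17)|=4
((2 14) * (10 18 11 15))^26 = ((2 14)(10 18 11 15))^26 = (10 11)(15 18)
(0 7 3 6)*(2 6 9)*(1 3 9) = (0 7 9 2 6)(1 3) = [7, 3, 6, 1, 4, 5, 0, 9, 8, 2]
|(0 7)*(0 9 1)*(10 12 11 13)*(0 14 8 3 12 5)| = |(0 7 9 1 14 8 3 12 11 13 10 5)| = 12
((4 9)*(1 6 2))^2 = (9)(1 2 6) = ((1 6 2)(4 9))^2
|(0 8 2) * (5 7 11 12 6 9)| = 6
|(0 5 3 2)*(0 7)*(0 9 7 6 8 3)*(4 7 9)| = 4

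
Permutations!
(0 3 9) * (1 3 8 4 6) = (0 8 4 6 1 3 9) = [8, 3, 2, 9, 6, 5, 1, 7, 4, 0]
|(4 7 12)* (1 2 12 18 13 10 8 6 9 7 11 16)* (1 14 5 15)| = 63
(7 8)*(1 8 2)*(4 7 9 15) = (1 8 9 15 4 7 2) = [0, 8, 1, 3, 7, 5, 6, 2, 9, 15, 10, 11, 12, 13, 14, 4]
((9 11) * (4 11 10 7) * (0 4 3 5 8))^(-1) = ((0 4 11 9 10 7 3 5 8))^(-1) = (0 8 5 3 7 10 9 11 4)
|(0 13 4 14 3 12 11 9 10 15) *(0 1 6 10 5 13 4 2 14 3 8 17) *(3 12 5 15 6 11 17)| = |(0 4 12 17)(1 11 9 15)(2 14 8 3 5 13)(6 10)| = 12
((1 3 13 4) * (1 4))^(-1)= ((1 3 13))^(-1)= (1 13 3)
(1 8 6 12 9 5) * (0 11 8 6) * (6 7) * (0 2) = [11, 7, 0, 3, 4, 1, 12, 6, 2, 5, 10, 8, 9] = (0 11 8 2)(1 7 6 12 9 5)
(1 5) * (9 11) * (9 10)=[0, 5, 2, 3, 4, 1, 6, 7, 8, 11, 9, 10]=(1 5)(9 11 10)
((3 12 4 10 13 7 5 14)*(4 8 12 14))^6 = ((3 14)(4 10 13 7 5)(8 12))^6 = (14)(4 10 13 7 5)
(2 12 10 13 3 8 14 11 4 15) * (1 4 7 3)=(1 4 15 2 12 10 13)(3 8 14 11 7)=[0, 4, 12, 8, 15, 5, 6, 3, 14, 9, 13, 7, 10, 1, 11, 2]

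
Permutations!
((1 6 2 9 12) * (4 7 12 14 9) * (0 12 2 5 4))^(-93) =((0 12 1 6 5 4 7 2)(9 14))^(-93) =(0 6 7 12 5 2 1 4)(9 14)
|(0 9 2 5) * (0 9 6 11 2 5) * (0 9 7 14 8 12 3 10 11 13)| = |(0 6 13)(2 9 5 7 14 8 12 3 10 11)| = 30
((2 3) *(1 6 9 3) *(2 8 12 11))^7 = ((1 6 9 3 8 12 11 2))^7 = (1 2 11 12 8 3 9 6)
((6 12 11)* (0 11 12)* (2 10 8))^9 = ((12)(0 11 6)(2 10 8))^9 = (12)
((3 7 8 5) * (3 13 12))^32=((3 7 8 5 13 12))^32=(3 8 13)(5 12 7)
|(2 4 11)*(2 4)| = |(4 11)| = 2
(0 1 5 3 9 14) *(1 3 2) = (0 3 9 14)(1 5 2) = [3, 5, 1, 9, 4, 2, 6, 7, 8, 14, 10, 11, 12, 13, 0]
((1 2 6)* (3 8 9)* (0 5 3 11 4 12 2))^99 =(12)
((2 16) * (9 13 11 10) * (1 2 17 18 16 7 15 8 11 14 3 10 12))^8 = ((1 2 7 15 8 11 12)(3 10 9 13 14)(16 17 18))^8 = (1 2 7 15 8 11 12)(3 13 10 14 9)(16 18 17)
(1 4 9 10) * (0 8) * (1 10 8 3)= (10)(0 3 1 4 9 8)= [3, 4, 2, 1, 9, 5, 6, 7, 0, 8, 10]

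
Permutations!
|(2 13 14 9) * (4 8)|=4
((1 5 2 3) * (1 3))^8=(1 2 5)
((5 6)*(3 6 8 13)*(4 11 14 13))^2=((3 6 5 8 4 11 14 13))^2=(3 5 4 14)(6 8 11 13)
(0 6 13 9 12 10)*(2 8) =(0 6 13 9 12 10)(2 8) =[6, 1, 8, 3, 4, 5, 13, 7, 2, 12, 0, 11, 10, 9]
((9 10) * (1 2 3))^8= ((1 2 3)(9 10))^8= (10)(1 3 2)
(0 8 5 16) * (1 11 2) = (0 8 5 16)(1 11 2) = [8, 11, 1, 3, 4, 16, 6, 7, 5, 9, 10, 2, 12, 13, 14, 15, 0]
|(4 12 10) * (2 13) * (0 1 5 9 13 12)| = 9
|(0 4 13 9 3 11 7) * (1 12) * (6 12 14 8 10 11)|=13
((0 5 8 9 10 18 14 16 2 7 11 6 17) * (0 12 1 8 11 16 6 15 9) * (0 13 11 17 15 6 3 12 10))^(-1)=((0 5 17 10 18 14 3 12 1 8 13 11 6 15 9)(2 7 16))^(-1)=(0 9 15 6 11 13 8 1 12 3 14 18 10 17 5)(2 16 7)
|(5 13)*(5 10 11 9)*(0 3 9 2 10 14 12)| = |(0 3 9 5 13 14 12)(2 10 11)| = 21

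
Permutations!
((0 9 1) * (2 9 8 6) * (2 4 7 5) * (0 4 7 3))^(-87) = (0 7 9 3 6 2 4 8 5 1)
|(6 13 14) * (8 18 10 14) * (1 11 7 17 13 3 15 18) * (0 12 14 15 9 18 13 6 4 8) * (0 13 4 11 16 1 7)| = 20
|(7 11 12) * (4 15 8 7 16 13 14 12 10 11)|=|(4 15 8 7)(10 11)(12 16 13 14)|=4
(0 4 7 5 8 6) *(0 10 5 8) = (0 4 7 8 6 10 5) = [4, 1, 2, 3, 7, 0, 10, 8, 6, 9, 5]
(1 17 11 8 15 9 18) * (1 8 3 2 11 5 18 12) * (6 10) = [0, 17, 11, 2, 4, 18, 10, 7, 15, 12, 6, 3, 1, 13, 14, 9, 16, 5, 8] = (1 17 5 18 8 15 9 12)(2 11 3)(6 10)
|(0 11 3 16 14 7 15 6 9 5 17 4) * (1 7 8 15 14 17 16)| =|(0 11 3 1 7 14 8 15 6 9 5 16 17 4)| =14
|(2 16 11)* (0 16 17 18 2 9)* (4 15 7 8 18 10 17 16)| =|(0 4 15 7 8 18 2 16 11 9)(10 17)| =10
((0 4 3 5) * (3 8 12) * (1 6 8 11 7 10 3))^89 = ((0 4 11 7 10 3 5)(1 6 8 12))^89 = (0 3 7 4 5 10 11)(1 6 8 12)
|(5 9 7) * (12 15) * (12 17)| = 3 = |(5 9 7)(12 15 17)|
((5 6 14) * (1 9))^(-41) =((1 9)(5 6 14))^(-41) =(1 9)(5 6 14)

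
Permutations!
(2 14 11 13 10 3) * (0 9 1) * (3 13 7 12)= [9, 0, 14, 2, 4, 5, 6, 12, 8, 1, 13, 7, 3, 10, 11]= (0 9 1)(2 14 11 7 12 3)(10 13)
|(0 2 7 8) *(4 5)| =|(0 2 7 8)(4 5)| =4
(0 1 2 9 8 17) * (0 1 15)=[15, 2, 9, 3, 4, 5, 6, 7, 17, 8, 10, 11, 12, 13, 14, 0, 16, 1]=(0 15)(1 2 9 8 17)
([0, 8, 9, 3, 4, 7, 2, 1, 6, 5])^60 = (1 9 8 5 6 7 2)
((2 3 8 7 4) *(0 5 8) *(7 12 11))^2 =((0 5 8 12 11 7 4 2 3))^2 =(0 8 11 4 3 5 12 7 2)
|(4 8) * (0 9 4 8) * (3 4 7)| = 5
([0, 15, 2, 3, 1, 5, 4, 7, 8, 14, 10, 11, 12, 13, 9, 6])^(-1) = (1 4 6 15)(9 14)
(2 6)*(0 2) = (0 2 6) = [2, 1, 6, 3, 4, 5, 0]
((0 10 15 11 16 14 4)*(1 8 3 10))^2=(0 8 10 11 14)(1 3 15 16 4)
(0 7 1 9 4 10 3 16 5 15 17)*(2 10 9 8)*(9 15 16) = [7, 8, 10, 9, 15, 16, 6, 1, 2, 4, 3, 11, 12, 13, 14, 17, 5, 0] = (0 7 1 8 2 10 3 9 4 15 17)(5 16)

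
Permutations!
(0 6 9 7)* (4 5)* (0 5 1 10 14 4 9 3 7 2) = [6, 10, 0, 7, 1, 9, 3, 5, 8, 2, 14, 11, 12, 13, 4] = (0 6 3 7 5 9 2)(1 10 14 4)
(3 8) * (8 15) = (3 15 8) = [0, 1, 2, 15, 4, 5, 6, 7, 3, 9, 10, 11, 12, 13, 14, 8]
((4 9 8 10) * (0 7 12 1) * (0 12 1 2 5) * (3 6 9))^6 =(12) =((0 7 1 12 2 5)(3 6 9 8 10 4))^6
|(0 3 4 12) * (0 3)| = |(3 4 12)| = 3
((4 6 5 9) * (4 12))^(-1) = (4 12 9 5 6) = ((4 6 5 9 12))^(-1)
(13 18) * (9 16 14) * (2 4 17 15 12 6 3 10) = (2 4 17 15 12 6 3 10)(9 16 14)(13 18) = [0, 1, 4, 10, 17, 5, 3, 7, 8, 16, 2, 11, 6, 18, 9, 12, 14, 15, 13]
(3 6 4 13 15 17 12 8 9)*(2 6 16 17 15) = (2 6 4 13)(3 16 17 12 8 9) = [0, 1, 6, 16, 13, 5, 4, 7, 9, 3, 10, 11, 8, 2, 14, 15, 17, 12]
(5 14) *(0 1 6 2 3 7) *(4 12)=(0 1 6 2 3 7)(4 12)(5 14)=[1, 6, 3, 7, 12, 14, 2, 0, 8, 9, 10, 11, 4, 13, 5]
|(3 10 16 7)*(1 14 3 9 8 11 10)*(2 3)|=12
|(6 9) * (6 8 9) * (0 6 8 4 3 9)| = 3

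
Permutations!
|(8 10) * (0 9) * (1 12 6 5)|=|(0 9)(1 12 6 5)(8 10)|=4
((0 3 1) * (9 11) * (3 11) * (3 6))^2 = (0 9 3)(1 11 6)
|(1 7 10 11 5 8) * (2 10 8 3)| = |(1 7 8)(2 10 11 5 3)| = 15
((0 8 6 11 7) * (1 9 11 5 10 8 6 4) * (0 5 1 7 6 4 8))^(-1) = (0 10 5 7 4)(1 6 11 9)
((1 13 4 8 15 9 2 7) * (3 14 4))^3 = ((1 13 3 14 4 8 15 9 2 7))^3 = (1 14 15 7 3 8 2 13 4 9)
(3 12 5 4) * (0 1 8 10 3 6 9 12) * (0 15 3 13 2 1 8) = (0 8 10 13 2 1)(3 15)(4 6 9 12 5) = [8, 0, 1, 15, 6, 4, 9, 7, 10, 12, 13, 11, 5, 2, 14, 3]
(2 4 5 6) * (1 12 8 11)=(1 12 8 11)(2 4 5 6)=[0, 12, 4, 3, 5, 6, 2, 7, 11, 9, 10, 1, 8]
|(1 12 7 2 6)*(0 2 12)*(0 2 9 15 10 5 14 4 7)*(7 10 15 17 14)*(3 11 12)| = 33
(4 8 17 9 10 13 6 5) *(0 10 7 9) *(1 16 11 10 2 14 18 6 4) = (0 2 14 18 6 5 1 16 11 10 13 4 8 17)(7 9) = [2, 16, 14, 3, 8, 1, 5, 9, 17, 7, 13, 10, 12, 4, 18, 15, 11, 0, 6]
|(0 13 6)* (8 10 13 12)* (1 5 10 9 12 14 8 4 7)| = 12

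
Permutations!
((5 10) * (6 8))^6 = ((5 10)(6 8))^6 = (10)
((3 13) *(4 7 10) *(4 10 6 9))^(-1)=(3 13)(4 9 6 7)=((3 13)(4 7 6 9))^(-1)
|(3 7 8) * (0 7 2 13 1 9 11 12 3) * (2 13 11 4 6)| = 9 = |(0 7 8)(1 9 4 6 2 11 12 3 13)|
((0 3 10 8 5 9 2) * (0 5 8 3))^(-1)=((2 5 9)(3 10))^(-1)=(2 9 5)(3 10)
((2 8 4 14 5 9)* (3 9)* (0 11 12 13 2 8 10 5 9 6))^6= ((0 11 12 13 2 10 5 3 6)(4 14 9 8))^6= (0 5 13)(2 11 3)(4 9)(6 10 12)(8 14)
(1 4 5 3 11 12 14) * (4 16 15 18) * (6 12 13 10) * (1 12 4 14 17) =[0, 16, 2, 11, 5, 3, 4, 7, 8, 9, 6, 13, 17, 10, 12, 18, 15, 1, 14] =(1 16 15 18 14 12 17)(3 11 13 10 6 4 5)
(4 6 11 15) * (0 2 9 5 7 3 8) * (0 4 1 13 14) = (0 2 9 5 7 3 8 4 6 11 15 1 13 14) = [2, 13, 9, 8, 6, 7, 11, 3, 4, 5, 10, 15, 12, 14, 0, 1]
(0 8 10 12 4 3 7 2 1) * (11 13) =(0 8 10 12 4 3 7 2 1)(11 13) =[8, 0, 1, 7, 3, 5, 6, 2, 10, 9, 12, 13, 4, 11]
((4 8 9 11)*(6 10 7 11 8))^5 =(11)(8 9)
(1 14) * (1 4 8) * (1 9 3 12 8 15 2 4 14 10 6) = (1 10 6)(2 4 15)(3 12 8 9) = [0, 10, 4, 12, 15, 5, 1, 7, 9, 3, 6, 11, 8, 13, 14, 2]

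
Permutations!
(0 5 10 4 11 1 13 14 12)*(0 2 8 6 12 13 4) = [5, 4, 8, 3, 11, 10, 12, 7, 6, 9, 0, 1, 2, 14, 13] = (0 5 10)(1 4 11)(2 8 6 12)(13 14)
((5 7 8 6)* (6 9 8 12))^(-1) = ((5 7 12 6)(8 9))^(-1) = (5 6 12 7)(8 9)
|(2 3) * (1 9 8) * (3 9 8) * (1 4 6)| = |(1 8 4 6)(2 9 3)| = 12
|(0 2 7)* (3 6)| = 6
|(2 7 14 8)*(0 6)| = |(0 6)(2 7 14 8)| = 4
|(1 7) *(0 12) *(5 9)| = 2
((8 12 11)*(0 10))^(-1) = ((0 10)(8 12 11))^(-1) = (0 10)(8 11 12)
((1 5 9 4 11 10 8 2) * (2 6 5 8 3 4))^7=((1 8 6 5 9 2)(3 4 11 10))^7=(1 8 6 5 9 2)(3 10 11 4)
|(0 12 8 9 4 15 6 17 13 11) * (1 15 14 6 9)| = 12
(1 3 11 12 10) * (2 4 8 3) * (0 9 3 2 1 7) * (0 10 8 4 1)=[9, 0, 1, 11, 4, 5, 6, 10, 2, 3, 7, 12, 8]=(0 9 3 11 12 8 2 1)(7 10)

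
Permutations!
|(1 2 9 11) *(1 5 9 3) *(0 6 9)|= |(0 6 9 11 5)(1 2 3)|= 15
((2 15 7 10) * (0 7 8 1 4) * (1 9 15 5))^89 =((0 7 10 2 5 1 4)(8 9 15))^89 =(0 1 2 7 4 5 10)(8 15 9)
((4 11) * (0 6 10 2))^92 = (11)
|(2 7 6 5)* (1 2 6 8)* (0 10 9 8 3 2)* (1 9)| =|(0 10 1)(2 7 3)(5 6)(8 9)| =6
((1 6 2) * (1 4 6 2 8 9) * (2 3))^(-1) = (1 9 8 6 4 2 3) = ((1 3 2 4 6 8 9))^(-1)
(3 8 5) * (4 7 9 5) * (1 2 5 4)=[0, 2, 5, 8, 7, 3, 6, 9, 1, 4]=(1 2 5 3 8)(4 7 9)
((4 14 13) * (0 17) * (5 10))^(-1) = (0 17)(4 13 14)(5 10)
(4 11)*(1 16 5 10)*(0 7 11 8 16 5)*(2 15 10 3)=(0 7 11 4 8 16)(1 5 3 2 15 10)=[7, 5, 15, 2, 8, 3, 6, 11, 16, 9, 1, 4, 12, 13, 14, 10, 0]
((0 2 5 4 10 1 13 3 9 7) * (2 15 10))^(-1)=((0 15 10 1 13 3 9 7)(2 5 4))^(-1)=(0 7 9 3 13 1 10 15)(2 4 5)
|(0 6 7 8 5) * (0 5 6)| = 3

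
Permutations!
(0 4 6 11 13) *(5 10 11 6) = (0 4 5 10 11 13) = [4, 1, 2, 3, 5, 10, 6, 7, 8, 9, 11, 13, 12, 0]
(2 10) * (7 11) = (2 10)(7 11) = [0, 1, 10, 3, 4, 5, 6, 11, 8, 9, 2, 7]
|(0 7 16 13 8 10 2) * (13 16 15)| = |(16)(0 7 15 13 8 10 2)| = 7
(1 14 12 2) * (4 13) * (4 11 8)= [0, 14, 1, 3, 13, 5, 6, 7, 4, 9, 10, 8, 2, 11, 12]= (1 14 12 2)(4 13 11 8)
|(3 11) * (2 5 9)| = |(2 5 9)(3 11)| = 6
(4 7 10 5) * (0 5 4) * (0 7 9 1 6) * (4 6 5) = (0 4 9 1 5 7 10 6) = [4, 5, 2, 3, 9, 7, 0, 10, 8, 1, 6]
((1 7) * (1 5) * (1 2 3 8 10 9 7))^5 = (2 7 10 3 5 9 8)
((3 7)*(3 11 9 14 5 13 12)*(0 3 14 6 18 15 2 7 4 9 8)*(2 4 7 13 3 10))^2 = (0 2 12 5 7 8 10 13 14 3 11)(4 6 15 9 18)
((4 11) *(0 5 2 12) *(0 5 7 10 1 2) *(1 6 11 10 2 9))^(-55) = ((0 7 2 12 5)(1 9)(4 10 6 11))^(-55) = (12)(1 9)(4 10 6 11)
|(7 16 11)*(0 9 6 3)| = 12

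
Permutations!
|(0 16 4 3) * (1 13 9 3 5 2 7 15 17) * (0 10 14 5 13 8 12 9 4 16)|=|(1 8 12 9 3 10 14 5 2 7 15 17)(4 13)|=12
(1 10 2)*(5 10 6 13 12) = (1 6 13 12 5 10 2) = [0, 6, 1, 3, 4, 10, 13, 7, 8, 9, 2, 11, 5, 12]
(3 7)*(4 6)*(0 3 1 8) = (0 3 7 1 8)(4 6) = [3, 8, 2, 7, 6, 5, 4, 1, 0]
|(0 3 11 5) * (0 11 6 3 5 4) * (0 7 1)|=6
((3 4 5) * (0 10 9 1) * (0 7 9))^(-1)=(0 10)(1 9 7)(3 5 4)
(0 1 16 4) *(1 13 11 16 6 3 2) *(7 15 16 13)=(0 7 15 16 4)(1 6 3 2)(11 13)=[7, 6, 1, 2, 0, 5, 3, 15, 8, 9, 10, 13, 12, 11, 14, 16, 4]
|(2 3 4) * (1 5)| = 6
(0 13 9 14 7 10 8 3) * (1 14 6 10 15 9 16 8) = (0 13 16 8 3)(1 14 7 15 9 6 10) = [13, 14, 2, 0, 4, 5, 10, 15, 3, 6, 1, 11, 12, 16, 7, 9, 8]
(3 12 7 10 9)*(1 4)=[0, 4, 2, 12, 1, 5, 6, 10, 8, 3, 9, 11, 7]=(1 4)(3 12 7 10 9)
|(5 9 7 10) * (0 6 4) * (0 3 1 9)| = |(0 6 4 3 1 9 7 10 5)| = 9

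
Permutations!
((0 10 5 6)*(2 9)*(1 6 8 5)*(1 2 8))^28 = ((0 10 2 9 8 5 1 6))^28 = (0 8)(1 2)(5 10)(6 9)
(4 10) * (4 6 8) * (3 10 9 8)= [0, 1, 2, 10, 9, 5, 3, 7, 4, 8, 6]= (3 10 6)(4 9 8)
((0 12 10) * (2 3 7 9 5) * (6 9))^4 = ((0 12 10)(2 3 7 6 9 5))^4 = (0 12 10)(2 9 7)(3 5 6)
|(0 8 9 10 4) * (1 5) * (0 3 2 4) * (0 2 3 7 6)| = 8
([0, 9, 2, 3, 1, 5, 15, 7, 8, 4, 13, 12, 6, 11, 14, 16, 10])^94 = (1 9 4)(6 10 12 16 11 15 13)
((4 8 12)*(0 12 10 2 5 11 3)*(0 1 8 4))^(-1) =(0 12)(1 3 11 5 2 10 8)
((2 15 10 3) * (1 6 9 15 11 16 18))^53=((1 6 9 15 10 3 2 11 16 18))^53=(1 15 2 18 9 3 16 6 10 11)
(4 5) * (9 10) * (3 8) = (3 8)(4 5)(9 10) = [0, 1, 2, 8, 5, 4, 6, 7, 3, 10, 9]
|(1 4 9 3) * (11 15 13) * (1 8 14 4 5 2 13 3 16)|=12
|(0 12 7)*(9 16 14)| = |(0 12 7)(9 16 14)| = 3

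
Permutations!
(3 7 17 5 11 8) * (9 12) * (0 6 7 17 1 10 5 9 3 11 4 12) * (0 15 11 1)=[6, 10, 2, 17, 12, 4, 7, 0, 1, 15, 5, 8, 3, 13, 14, 11, 16, 9]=(0 6 7)(1 10 5 4 12 3 17 9 15 11 8)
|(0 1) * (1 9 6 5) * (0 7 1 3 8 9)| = 10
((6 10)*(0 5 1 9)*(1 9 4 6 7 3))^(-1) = (0 9 5)(1 3 7 10 6 4)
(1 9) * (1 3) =(1 9 3) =[0, 9, 2, 1, 4, 5, 6, 7, 8, 3]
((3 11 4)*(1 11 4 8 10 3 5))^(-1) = (1 5 4 3 10 8 11)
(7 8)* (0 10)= (0 10)(7 8)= [10, 1, 2, 3, 4, 5, 6, 8, 7, 9, 0]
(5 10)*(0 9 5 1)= (0 9 5 10 1)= [9, 0, 2, 3, 4, 10, 6, 7, 8, 5, 1]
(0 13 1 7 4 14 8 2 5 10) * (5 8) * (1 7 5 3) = (0 13 7 4 14 3 1 5 10)(2 8) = [13, 5, 8, 1, 14, 10, 6, 4, 2, 9, 0, 11, 12, 7, 3]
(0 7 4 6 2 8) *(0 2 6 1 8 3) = [7, 8, 3, 0, 1, 5, 6, 4, 2] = (0 7 4 1 8 2 3)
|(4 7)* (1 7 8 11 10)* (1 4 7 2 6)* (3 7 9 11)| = 21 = |(1 2 6)(3 7 9 11 10 4 8)|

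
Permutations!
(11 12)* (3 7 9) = (3 7 9)(11 12) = [0, 1, 2, 7, 4, 5, 6, 9, 8, 3, 10, 12, 11]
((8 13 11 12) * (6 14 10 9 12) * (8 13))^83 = (6 11 13 12 9 10 14)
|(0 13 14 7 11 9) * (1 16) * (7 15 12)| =8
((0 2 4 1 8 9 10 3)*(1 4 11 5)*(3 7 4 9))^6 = ((0 2 11 5 1 8 3)(4 9 10 7))^6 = (0 3 8 1 5 11 2)(4 10)(7 9)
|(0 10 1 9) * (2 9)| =5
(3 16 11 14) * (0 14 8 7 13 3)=(0 14)(3 16 11 8 7 13)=[14, 1, 2, 16, 4, 5, 6, 13, 7, 9, 10, 8, 12, 3, 0, 15, 11]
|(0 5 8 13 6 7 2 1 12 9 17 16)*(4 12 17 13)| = |(0 5 8 4 12 9 13 6 7 2 1 17 16)| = 13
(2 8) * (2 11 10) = (2 8 11 10) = [0, 1, 8, 3, 4, 5, 6, 7, 11, 9, 2, 10]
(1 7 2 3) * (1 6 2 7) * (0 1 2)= (7)(0 1 2 3 6)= [1, 2, 3, 6, 4, 5, 0, 7]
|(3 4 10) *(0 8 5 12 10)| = 7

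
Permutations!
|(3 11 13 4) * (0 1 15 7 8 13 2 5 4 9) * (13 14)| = |(0 1 15 7 8 14 13 9)(2 5 4 3 11)| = 40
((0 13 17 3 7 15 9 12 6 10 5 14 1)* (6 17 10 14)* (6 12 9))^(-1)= (0 1 14 6 15 7 3 17 12 5 10 13)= ((0 13 10 5 12 17 3 7 15 6 14 1))^(-1)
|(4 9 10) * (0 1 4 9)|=|(0 1 4)(9 10)|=6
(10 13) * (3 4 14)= (3 4 14)(10 13)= [0, 1, 2, 4, 14, 5, 6, 7, 8, 9, 13, 11, 12, 10, 3]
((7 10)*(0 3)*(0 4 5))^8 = ((0 3 4 5)(7 10))^8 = (10)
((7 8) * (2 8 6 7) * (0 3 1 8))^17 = (0 1 2 3 8)(6 7)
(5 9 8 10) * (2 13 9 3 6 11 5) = (2 13 9 8 10)(3 6 11 5) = [0, 1, 13, 6, 4, 3, 11, 7, 10, 8, 2, 5, 12, 9]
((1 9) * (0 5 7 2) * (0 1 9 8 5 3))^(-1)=((9)(0 3)(1 8 5 7 2))^(-1)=(9)(0 3)(1 2 7 5 8)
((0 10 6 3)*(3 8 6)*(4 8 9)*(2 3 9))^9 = (0 10 9 4 8 6 2 3)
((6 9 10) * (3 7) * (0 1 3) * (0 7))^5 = (0 3 1)(6 10 9)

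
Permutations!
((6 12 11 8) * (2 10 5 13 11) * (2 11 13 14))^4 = (14)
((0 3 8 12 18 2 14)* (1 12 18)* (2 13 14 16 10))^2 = ((0 3 8 18 13 14)(1 12)(2 16 10))^2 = (0 8 13)(2 10 16)(3 18 14)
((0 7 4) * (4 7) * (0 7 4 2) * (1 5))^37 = ((0 2)(1 5)(4 7))^37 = (0 2)(1 5)(4 7)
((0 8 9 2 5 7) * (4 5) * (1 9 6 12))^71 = ((0 8 6 12 1 9 2 4 5 7))^71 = (0 8 6 12 1 9 2 4 5 7)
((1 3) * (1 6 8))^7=(1 8 6 3)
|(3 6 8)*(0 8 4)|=5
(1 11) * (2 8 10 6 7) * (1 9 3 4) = [0, 11, 8, 4, 1, 5, 7, 2, 10, 3, 6, 9] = (1 11 9 3 4)(2 8 10 6 7)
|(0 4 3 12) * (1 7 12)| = |(0 4 3 1 7 12)| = 6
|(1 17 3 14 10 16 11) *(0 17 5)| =|(0 17 3 14 10 16 11 1 5)| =9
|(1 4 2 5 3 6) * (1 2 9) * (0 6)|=|(0 6 2 5 3)(1 4 9)|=15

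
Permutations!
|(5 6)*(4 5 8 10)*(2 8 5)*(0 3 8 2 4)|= |(0 3 8 10)(5 6)|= 4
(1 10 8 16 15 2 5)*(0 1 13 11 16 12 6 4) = (0 1 10 8 12 6 4)(2 5 13 11 16 15) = [1, 10, 5, 3, 0, 13, 4, 7, 12, 9, 8, 16, 6, 11, 14, 2, 15]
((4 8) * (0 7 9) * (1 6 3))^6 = ((0 7 9)(1 6 3)(4 8))^6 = (9)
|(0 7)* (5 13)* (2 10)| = |(0 7)(2 10)(5 13)| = 2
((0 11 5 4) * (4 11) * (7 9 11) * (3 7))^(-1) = (0 4)(3 5 11 9 7)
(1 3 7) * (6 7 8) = (1 3 8 6 7) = [0, 3, 2, 8, 4, 5, 7, 1, 6]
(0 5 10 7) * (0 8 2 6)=(0 5 10 7 8 2 6)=[5, 1, 6, 3, 4, 10, 0, 8, 2, 9, 7]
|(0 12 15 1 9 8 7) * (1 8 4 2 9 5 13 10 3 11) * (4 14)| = 60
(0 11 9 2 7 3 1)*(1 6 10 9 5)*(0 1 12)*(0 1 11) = (1 11 5 12)(2 7 3 6 10 9) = [0, 11, 7, 6, 4, 12, 10, 3, 8, 2, 9, 5, 1]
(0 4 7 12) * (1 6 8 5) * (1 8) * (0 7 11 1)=(0 4 11 1 6)(5 8)(7 12)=[4, 6, 2, 3, 11, 8, 0, 12, 5, 9, 10, 1, 7]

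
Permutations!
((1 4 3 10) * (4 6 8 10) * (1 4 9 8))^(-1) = (1 6)(3 4 10 8 9)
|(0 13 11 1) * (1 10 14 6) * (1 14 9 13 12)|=|(0 12 1)(6 14)(9 13 11 10)|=12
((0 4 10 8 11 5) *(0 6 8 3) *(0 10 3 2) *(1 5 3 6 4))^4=(0 6 10 5 11)(1 8 2 4 3)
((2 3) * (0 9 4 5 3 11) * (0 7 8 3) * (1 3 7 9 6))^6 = (0 9 3)(1 5 11)(2 6 4)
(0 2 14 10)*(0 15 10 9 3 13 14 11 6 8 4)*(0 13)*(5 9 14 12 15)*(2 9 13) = [9, 1, 11, 0, 2, 13, 8, 7, 4, 3, 5, 6, 15, 12, 14, 10] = (0 9 3)(2 11 6 8 4)(5 13 12 15 10)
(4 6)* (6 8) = (4 8 6) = [0, 1, 2, 3, 8, 5, 4, 7, 6]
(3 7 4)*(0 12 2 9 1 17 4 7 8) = (0 12 2 9 1 17 4 3 8) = [12, 17, 9, 8, 3, 5, 6, 7, 0, 1, 10, 11, 2, 13, 14, 15, 16, 4]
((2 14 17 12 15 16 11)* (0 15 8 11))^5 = ((0 15 16)(2 14 17 12 8 11))^5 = (0 16 15)(2 11 8 12 17 14)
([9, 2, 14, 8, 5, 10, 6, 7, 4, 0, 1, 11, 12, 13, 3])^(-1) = [9, 10, 1, 14, 8, 4, 6, 7, 3, 0, 5, 11, 12, 13, 2]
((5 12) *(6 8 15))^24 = (15)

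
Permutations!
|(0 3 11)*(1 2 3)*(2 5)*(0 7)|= 7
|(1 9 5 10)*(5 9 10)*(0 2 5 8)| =|(0 2 5 8)(1 10)| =4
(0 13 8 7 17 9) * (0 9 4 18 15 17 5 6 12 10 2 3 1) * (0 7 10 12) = (0 13 8 10 2 3 1 7 5 6)(4 18 15 17) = [13, 7, 3, 1, 18, 6, 0, 5, 10, 9, 2, 11, 12, 8, 14, 17, 16, 4, 15]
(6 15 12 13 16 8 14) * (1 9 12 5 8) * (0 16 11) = (0 16 1 9 12 13 11)(5 8 14 6 15) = [16, 9, 2, 3, 4, 8, 15, 7, 14, 12, 10, 0, 13, 11, 6, 5, 1]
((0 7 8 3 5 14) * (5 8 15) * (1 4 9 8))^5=((0 7 15 5 14)(1 4 9 8 3))^5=(15)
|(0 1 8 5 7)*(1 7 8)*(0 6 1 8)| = |(0 7 6 1 8 5)| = 6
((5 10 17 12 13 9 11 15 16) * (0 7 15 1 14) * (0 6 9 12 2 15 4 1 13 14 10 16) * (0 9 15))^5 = (0 17 1 7 2 10 4)(5 16)(6 12 11 15 14 13 9)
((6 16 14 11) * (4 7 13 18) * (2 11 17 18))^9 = (2 13 7 4 18 17 14 16 6 11)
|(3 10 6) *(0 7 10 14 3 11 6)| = 6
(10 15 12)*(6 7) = (6 7)(10 15 12) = [0, 1, 2, 3, 4, 5, 7, 6, 8, 9, 15, 11, 10, 13, 14, 12]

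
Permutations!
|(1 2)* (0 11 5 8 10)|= 10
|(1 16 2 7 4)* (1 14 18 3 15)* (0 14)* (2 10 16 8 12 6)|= 12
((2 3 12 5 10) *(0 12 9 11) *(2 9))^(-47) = ((0 12 5 10 9 11)(2 3))^(-47) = (0 12 5 10 9 11)(2 3)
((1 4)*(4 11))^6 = ((1 11 4))^6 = (11)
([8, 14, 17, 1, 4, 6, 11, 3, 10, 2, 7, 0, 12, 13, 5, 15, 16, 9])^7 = (0 5 3 8 6 1 10 11 14 7)(2 17 9)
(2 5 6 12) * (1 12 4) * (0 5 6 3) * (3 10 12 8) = (0 5 10 12 2 6 4 1 8 3) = [5, 8, 6, 0, 1, 10, 4, 7, 3, 9, 12, 11, 2]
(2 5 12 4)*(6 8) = (2 5 12 4)(6 8) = [0, 1, 5, 3, 2, 12, 8, 7, 6, 9, 10, 11, 4]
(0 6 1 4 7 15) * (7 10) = (0 6 1 4 10 7 15) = [6, 4, 2, 3, 10, 5, 1, 15, 8, 9, 7, 11, 12, 13, 14, 0]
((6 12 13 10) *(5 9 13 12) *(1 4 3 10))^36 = ((1 4 3 10 6 5 9 13))^36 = (1 6)(3 9)(4 5)(10 13)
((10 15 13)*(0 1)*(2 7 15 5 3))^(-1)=((0 1)(2 7 15 13 10 5 3))^(-1)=(0 1)(2 3 5 10 13 15 7)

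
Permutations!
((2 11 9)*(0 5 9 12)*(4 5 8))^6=(0 11 9 4)(2 5 8 12)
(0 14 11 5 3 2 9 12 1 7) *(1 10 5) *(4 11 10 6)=[14, 7, 9, 2, 11, 3, 4, 0, 8, 12, 5, 1, 6, 13, 10]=(0 14 10 5 3 2 9 12 6 4 11 1 7)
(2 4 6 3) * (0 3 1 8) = [3, 8, 4, 2, 6, 5, 1, 7, 0] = (0 3 2 4 6 1 8)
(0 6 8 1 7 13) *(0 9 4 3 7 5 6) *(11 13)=[0, 5, 2, 7, 3, 6, 8, 11, 1, 4, 10, 13, 12, 9]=(1 5 6 8)(3 7 11 13 9 4)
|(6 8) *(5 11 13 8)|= |(5 11 13 8 6)|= 5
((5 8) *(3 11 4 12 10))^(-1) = (3 10 12 4 11)(5 8)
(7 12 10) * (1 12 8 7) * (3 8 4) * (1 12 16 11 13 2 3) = (1 16 11 13 2 3 8 7 4)(10 12) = [0, 16, 3, 8, 1, 5, 6, 4, 7, 9, 12, 13, 10, 2, 14, 15, 11]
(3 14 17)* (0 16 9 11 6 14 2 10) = [16, 1, 10, 2, 4, 5, 14, 7, 8, 11, 0, 6, 12, 13, 17, 15, 9, 3] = (0 16 9 11 6 14 17 3 2 10)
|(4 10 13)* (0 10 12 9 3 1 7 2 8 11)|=12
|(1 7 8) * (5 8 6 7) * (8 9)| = |(1 5 9 8)(6 7)| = 4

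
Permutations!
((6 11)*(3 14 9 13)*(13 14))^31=((3 13)(6 11)(9 14))^31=(3 13)(6 11)(9 14)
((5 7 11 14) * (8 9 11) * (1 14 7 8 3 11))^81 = (1 14 5 8 9)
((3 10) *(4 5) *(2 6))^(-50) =((2 6)(3 10)(4 5))^(-50) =(10)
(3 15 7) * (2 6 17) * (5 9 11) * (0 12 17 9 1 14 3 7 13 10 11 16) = (0 12 17 2 6 9 16)(1 14 3 15 13 10 11 5) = [12, 14, 6, 15, 4, 1, 9, 7, 8, 16, 11, 5, 17, 10, 3, 13, 0, 2]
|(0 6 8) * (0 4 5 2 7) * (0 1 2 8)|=6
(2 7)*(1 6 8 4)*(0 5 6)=[5, 0, 7, 3, 1, 6, 8, 2, 4]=(0 5 6 8 4 1)(2 7)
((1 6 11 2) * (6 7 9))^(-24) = (11)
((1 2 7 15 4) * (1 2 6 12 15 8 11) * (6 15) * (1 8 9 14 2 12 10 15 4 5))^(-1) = (1 5 15 10 6 12 4)(2 14 9 7)(8 11)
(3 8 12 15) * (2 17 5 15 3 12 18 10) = [0, 1, 17, 8, 4, 15, 6, 7, 18, 9, 2, 11, 3, 13, 14, 12, 16, 5, 10] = (2 17 5 15 12 3 8 18 10)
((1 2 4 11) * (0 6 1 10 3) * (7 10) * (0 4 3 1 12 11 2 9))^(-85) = (0 11 1 6 7 9 12 10)(2 4 3)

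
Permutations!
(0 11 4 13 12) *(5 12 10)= (0 11 4 13 10 5 12)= [11, 1, 2, 3, 13, 12, 6, 7, 8, 9, 5, 4, 0, 10]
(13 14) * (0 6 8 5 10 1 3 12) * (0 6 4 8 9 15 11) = (0 4 8 5 10 1 3 12 6 9 15 11)(13 14) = [4, 3, 2, 12, 8, 10, 9, 7, 5, 15, 1, 0, 6, 14, 13, 11]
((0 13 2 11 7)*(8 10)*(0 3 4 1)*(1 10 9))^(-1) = ((0 13 2 11 7 3 4 10 8 9 1))^(-1) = (0 1 9 8 10 4 3 7 11 2 13)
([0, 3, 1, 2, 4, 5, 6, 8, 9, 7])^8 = [0, 2, 3, 1, 4, 5, 6, 9, 7, 8]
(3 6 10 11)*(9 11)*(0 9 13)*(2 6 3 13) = (0 9 11 13)(2 6 10) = [9, 1, 6, 3, 4, 5, 10, 7, 8, 11, 2, 13, 12, 0]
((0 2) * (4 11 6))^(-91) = (0 2)(4 6 11)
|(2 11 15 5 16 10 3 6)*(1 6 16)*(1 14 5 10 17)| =18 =|(1 6 2 11 15 10 3 16 17)(5 14)|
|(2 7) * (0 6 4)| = |(0 6 4)(2 7)| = 6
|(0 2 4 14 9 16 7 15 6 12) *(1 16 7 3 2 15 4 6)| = 8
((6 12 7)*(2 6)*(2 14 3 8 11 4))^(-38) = (2 11 3 7 6 4 8 14 12)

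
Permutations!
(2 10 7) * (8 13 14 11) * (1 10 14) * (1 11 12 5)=(1 10 7 2 14 12 5)(8 13 11)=[0, 10, 14, 3, 4, 1, 6, 2, 13, 9, 7, 8, 5, 11, 12]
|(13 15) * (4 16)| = |(4 16)(13 15)| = 2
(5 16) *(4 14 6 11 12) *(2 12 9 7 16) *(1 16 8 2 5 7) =[0, 16, 12, 3, 14, 5, 11, 8, 2, 1, 10, 9, 4, 13, 6, 15, 7] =(1 16 7 8 2 12 4 14 6 11 9)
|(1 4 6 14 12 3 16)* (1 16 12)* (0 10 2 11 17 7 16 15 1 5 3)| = 15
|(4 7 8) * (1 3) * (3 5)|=3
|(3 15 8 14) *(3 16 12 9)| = |(3 15 8 14 16 12 9)| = 7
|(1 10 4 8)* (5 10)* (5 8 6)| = 4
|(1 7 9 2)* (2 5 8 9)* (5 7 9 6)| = |(1 9 7 2)(5 8 6)| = 12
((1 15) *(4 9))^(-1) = (1 15)(4 9)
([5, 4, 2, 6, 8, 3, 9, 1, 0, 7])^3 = (0 6 1)(3 7 8)(4 5 9)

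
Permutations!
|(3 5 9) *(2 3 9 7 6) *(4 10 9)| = 15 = |(2 3 5 7 6)(4 10 9)|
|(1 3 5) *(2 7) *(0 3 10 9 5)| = 4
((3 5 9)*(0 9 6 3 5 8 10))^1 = ((0 9 5 6 3 8 10))^1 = (0 9 5 6 3 8 10)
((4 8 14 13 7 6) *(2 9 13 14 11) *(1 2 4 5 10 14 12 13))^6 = ((1 2 9)(4 8 11)(5 10 14 12 13 7 6))^6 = (5 6 7 13 12 14 10)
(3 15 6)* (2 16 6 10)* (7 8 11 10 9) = (2 16 6 3 15 9 7 8 11 10) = [0, 1, 16, 15, 4, 5, 3, 8, 11, 7, 2, 10, 12, 13, 14, 9, 6]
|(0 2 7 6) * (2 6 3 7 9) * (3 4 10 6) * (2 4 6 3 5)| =|(0 5 2 9 4 10 3 7 6)| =9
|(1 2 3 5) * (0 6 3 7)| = |(0 6 3 5 1 2 7)| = 7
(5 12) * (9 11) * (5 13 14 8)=(5 12 13 14 8)(9 11)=[0, 1, 2, 3, 4, 12, 6, 7, 5, 11, 10, 9, 13, 14, 8]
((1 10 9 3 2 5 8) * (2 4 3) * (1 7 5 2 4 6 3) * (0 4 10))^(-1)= (0 1 4)(3 6)(5 7 8)(9 10)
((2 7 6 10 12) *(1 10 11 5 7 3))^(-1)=(1 3 2 12 10)(5 11 6 7)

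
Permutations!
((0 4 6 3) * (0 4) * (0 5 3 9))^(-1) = (0 9 6 4 3 5)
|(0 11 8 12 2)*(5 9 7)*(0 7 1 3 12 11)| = 14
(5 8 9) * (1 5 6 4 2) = [0, 5, 1, 3, 2, 8, 4, 7, 9, 6] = (1 5 8 9 6 4 2)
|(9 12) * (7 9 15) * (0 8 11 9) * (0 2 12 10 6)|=12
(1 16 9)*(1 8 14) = (1 16 9 8 14) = [0, 16, 2, 3, 4, 5, 6, 7, 14, 8, 10, 11, 12, 13, 1, 15, 9]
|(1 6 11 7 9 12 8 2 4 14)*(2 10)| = 11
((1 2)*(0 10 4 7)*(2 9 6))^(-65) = ((0 10 4 7)(1 9 6 2))^(-65) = (0 7 4 10)(1 2 6 9)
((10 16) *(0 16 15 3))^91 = (0 16 10 15 3)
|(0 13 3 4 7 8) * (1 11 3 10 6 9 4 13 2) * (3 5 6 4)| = 13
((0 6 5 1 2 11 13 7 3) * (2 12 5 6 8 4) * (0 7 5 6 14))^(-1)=(0 14 6 12 1 5 13 11 2 4 8)(3 7)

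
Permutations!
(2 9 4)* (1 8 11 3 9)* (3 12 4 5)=[0, 8, 1, 9, 2, 3, 6, 7, 11, 5, 10, 12, 4]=(1 8 11 12 4 2)(3 9 5)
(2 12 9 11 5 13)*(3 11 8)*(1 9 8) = (1 9)(2 12 8 3 11 5 13) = [0, 9, 12, 11, 4, 13, 6, 7, 3, 1, 10, 5, 8, 2]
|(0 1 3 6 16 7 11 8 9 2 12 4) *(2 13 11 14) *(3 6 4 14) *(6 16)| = |(0 1 16 7 3 4)(2 12 14)(8 9 13 11)| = 12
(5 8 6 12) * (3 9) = (3 9)(5 8 6 12) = [0, 1, 2, 9, 4, 8, 12, 7, 6, 3, 10, 11, 5]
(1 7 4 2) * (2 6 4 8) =(1 7 8 2)(4 6) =[0, 7, 1, 3, 6, 5, 4, 8, 2]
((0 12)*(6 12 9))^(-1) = ((0 9 6 12))^(-1) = (0 12 6 9)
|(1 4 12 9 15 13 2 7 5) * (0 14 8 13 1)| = 35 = |(0 14 8 13 2 7 5)(1 4 12 9 15)|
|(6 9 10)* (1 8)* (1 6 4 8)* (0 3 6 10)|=|(0 3 6 9)(4 8 10)|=12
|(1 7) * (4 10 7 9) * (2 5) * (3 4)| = 6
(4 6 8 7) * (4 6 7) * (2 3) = (2 3)(4 7 6 8) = [0, 1, 3, 2, 7, 5, 8, 6, 4]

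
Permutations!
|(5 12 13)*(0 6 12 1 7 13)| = 12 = |(0 6 12)(1 7 13 5)|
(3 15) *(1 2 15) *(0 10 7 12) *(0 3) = (0 10 7 12 3 1 2 15) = [10, 2, 15, 1, 4, 5, 6, 12, 8, 9, 7, 11, 3, 13, 14, 0]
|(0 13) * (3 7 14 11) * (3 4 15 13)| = 8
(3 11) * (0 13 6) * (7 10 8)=[13, 1, 2, 11, 4, 5, 0, 10, 7, 9, 8, 3, 12, 6]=(0 13 6)(3 11)(7 10 8)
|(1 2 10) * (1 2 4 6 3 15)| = |(1 4 6 3 15)(2 10)| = 10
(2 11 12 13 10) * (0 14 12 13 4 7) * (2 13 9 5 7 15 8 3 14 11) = [11, 1, 2, 14, 15, 7, 6, 0, 3, 5, 13, 9, 4, 10, 12, 8] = (0 11 9 5 7)(3 14 12 4 15 8)(10 13)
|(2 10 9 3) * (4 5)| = 4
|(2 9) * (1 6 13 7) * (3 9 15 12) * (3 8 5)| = |(1 6 13 7)(2 15 12 8 5 3 9)| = 28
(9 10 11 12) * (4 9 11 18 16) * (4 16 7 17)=(4 9 10 18 7 17)(11 12)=[0, 1, 2, 3, 9, 5, 6, 17, 8, 10, 18, 12, 11, 13, 14, 15, 16, 4, 7]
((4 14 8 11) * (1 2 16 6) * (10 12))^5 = (1 2 16 6)(4 14 8 11)(10 12)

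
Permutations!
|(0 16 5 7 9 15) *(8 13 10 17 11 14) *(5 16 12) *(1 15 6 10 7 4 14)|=15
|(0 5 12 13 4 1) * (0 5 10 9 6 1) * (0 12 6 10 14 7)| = 6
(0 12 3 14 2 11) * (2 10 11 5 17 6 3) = (0 12 2 5 17 6 3 14 10 11) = [12, 1, 5, 14, 4, 17, 3, 7, 8, 9, 11, 0, 2, 13, 10, 15, 16, 6]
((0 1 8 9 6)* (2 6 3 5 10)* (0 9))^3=((0 1 8)(2 6 9 3 5 10))^3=(2 3)(5 6)(9 10)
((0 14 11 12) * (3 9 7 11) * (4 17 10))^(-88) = (0 9 12 3 11 14 7)(4 10 17)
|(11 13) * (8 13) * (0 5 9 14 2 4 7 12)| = |(0 5 9 14 2 4 7 12)(8 13 11)| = 24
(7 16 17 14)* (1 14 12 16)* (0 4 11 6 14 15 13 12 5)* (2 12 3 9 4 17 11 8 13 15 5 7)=[17, 5, 12, 9, 8, 0, 14, 1, 13, 4, 10, 6, 16, 3, 2, 15, 11, 7]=(0 17 7 1 5)(2 12 16 11 6 14)(3 9 4 8 13)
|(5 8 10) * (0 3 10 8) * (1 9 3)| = 6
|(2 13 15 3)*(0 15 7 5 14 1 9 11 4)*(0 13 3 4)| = |(0 15 4 13 7 5 14 1 9 11)(2 3)| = 10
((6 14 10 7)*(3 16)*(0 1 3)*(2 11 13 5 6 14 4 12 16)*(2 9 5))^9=(16)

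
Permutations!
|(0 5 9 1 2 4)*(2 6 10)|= |(0 5 9 1 6 10 2 4)|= 8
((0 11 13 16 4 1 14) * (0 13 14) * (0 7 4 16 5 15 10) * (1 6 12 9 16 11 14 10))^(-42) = (16)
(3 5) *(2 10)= [0, 1, 10, 5, 4, 3, 6, 7, 8, 9, 2]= (2 10)(3 5)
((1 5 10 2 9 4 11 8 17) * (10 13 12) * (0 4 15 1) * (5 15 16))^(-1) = ((0 4 11 8 17)(1 15)(2 9 16 5 13 12 10))^(-1) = (0 17 8 11 4)(1 15)(2 10 12 13 5 16 9)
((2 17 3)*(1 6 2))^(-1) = ((1 6 2 17 3))^(-1) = (1 3 17 2 6)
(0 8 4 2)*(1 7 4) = (0 8 1 7 4 2) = [8, 7, 0, 3, 2, 5, 6, 4, 1]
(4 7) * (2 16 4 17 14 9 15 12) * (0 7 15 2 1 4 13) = (0 7 17 14 9 2 16 13)(1 4 15 12) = [7, 4, 16, 3, 15, 5, 6, 17, 8, 2, 10, 11, 1, 0, 9, 12, 13, 14]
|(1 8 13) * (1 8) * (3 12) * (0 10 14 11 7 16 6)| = |(0 10 14 11 7 16 6)(3 12)(8 13)| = 14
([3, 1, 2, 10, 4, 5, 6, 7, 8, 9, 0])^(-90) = [0, 1, 2, 3, 4, 5, 6, 7, 8, 9, 10]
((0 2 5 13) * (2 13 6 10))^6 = ((0 13)(2 5 6 10))^6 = (13)(2 6)(5 10)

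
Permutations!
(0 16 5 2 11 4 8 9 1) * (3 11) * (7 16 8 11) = [8, 0, 3, 7, 11, 2, 6, 16, 9, 1, 10, 4, 12, 13, 14, 15, 5] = (0 8 9 1)(2 3 7 16 5)(4 11)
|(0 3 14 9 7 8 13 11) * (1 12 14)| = |(0 3 1 12 14 9 7 8 13 11)| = 10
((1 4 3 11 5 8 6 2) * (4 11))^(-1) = (1 2 6 8 5 11)(3 4)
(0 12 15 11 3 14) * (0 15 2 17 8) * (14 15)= (0 12 2 17 8)(3 15 11)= [12, 1, 17, 15, 4, 5, 6, 7, 0, 9, 10, 3, 2, 13, 14, 11, 16, 8]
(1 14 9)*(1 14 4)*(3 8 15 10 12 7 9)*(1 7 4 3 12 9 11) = (1 3 8 15 10 9 14 12 4 7 11) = [0, 3, 2, 8, 7, 5, 6, 11, 15, 14, 9, 1, 4, 13, 12, 10]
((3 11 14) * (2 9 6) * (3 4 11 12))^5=((2 9 6)(3 12)(4 11 14))^5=(2 6 9)(3 12)(4 14 11)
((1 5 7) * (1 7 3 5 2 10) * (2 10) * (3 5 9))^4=(10)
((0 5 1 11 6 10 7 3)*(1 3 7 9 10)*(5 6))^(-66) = (11)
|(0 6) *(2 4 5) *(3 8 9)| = |(0 6)(2 4 5)(3 8 9)| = 6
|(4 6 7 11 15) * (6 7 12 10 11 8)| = |(4 7 8 6 12 10 11 15)| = 8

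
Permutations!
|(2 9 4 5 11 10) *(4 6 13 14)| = 9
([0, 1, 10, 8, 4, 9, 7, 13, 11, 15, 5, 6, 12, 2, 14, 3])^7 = (2 11 9 13 8 5 7 3 10 6 15)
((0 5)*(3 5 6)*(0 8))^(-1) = (0 8 5 3 6)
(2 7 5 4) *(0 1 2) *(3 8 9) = (0 1 2 7 5 4)(3 8 9) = [1, 2, 7, 8, 0, 4, 6, 5, 9, 3]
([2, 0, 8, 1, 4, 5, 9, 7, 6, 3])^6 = (0 1 3 9 6 8 2)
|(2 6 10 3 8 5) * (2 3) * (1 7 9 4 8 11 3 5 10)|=8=|(1 7 9 4 8 10 2 6)(3 11)|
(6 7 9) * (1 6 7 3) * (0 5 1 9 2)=(0 5 1 6 3 9 7 2)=[5, 6, 0, 9, 4, 1, 3, 2, 8, 7]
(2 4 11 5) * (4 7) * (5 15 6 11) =(2 7 4 5)(6 11 15) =[0, 1, 7, 3, 5, 2, 11, 4, 8, 9, 10, 15, 12, 13, 14, 6]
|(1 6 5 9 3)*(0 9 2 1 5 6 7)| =|(0 9 3 5 2 1 7)| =7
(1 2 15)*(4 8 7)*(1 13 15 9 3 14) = (1 2 9 3 14)(4 8 7)(13 15) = [0, 2, 9, 14, 8, 5, 6, 4, 7, 3, 10, 11, 12, 15, 1, 13]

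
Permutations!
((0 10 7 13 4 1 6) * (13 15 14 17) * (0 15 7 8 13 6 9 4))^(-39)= (0 10 8 13)(6 15 14 17)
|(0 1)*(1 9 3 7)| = |(0 9 3 7 1)| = 5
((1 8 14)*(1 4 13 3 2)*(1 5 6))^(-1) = (1 6 5 2 3 13 4 14 8)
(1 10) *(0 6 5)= [6, 10, 2, 3, 4, 0, 5, 7, 8, 9, 1]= (0 6 5)(1 10)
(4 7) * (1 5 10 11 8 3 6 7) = (1 5 10 11 8 3 6 7 4) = [0, 5, 2, 6, 1, 10, 7, 4, 3, 9, 11, 8]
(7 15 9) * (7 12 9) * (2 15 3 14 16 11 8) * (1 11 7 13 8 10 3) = (1 11 10 3 14 16 7)(2 15 13 8)(9 12) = [0, 11, 15, 14, 4, 5, 6, 1, 2, 12, 3, 10, 9, 8, 16, 13, 7]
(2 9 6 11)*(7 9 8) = (2 8 7 9 6 11) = [0, 1, 8, 3, 4, 5, 11, 9, 7, 6, 10, 2]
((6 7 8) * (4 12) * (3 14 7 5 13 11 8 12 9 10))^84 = ((3 14 7 12 4 9 10)(5 13 11 8 6))^84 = (14)(5 6 8 11 13)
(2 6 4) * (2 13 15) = (2 6 4 13 15) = [0, 1, 6, 3, 13, 5, 4, 7, 8, 9, 10, 11, 12, 15, 14, 2]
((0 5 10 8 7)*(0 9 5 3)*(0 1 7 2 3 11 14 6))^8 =((0 11 14 6)(1 7 9 5 10 8 2 3))^8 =(14)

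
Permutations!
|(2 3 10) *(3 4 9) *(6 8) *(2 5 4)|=|(3 10 5 4 9)(6 8)|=10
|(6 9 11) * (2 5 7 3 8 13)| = |(2 5 7 3 8 13)(6 9 11)| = 6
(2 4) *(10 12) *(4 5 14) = [0, 1, 5, 3, 2, 14, 6, 7, 8, 9, 12, 11, 10, 13, 4] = (2 5 14 4)(10 12)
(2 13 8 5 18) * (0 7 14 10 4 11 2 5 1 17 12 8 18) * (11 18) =(0 7 14 10 4 18 5)(1 17 12 8)(2 13 11) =[7, 17, 13, 3, 18, 0, 6, 14, 1, 9, 4, 2, 8, 11, 10, 15, 16, 12, 5]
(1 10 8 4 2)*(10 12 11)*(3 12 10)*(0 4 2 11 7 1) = (0 4 11 3 12 7 1 10 8 2) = [4, 10, 0, 12, 11, 5, 6, 1, 2, 9, 8, 3, 7]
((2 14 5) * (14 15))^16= (15)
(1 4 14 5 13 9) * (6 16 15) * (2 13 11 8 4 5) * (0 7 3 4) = (0 7 3 4 14 2 13 9 1 5 11 8)(6 16 15) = [7, 5, 13, 4, 14, 11, 16, 3, 0, 1, 10, 8, 12, 9, 2, 6, 15]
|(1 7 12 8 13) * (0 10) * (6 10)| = |(0 6 10)(1 7 12 8 13)| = 15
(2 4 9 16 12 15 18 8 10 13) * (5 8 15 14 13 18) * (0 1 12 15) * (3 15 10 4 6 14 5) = (0 1 12 5 8 4 9 16 10 18)(2 6 14 13)(3 15) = [1, 12, 6, 15, 9, 8, 14, 7, 4, 16, 18, 11, 5, 2, 13, 3, 10, 17, 0]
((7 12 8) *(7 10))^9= (7 12 8 10)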